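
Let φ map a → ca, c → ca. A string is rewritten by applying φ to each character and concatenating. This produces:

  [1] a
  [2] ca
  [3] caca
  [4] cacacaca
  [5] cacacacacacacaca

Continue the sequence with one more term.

Rewriting the 16 symbols of cacacacacacacaca one by one yields ca ca ca ca ca ca ca ca ca ca ca ca ca ca ca ca; concatenated:

cacacacacacacacacacacacacacacaca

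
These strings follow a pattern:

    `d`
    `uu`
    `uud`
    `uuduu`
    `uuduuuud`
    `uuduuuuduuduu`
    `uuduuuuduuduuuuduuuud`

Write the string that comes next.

uuduuuuduuduuuuduuuuduuduuuuduuduu

This is a Fibonacci-style word recurrence s(k) = s(k−1)·s(k−2): e.g. uu·d = uud.
So term 8 is uuduuuuduuduuuuduuuud·uuduuuuduuduu.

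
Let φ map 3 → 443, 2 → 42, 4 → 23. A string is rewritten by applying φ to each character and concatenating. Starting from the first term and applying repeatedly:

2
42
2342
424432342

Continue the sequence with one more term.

Expanding 424432342: 4→23, 2→42, 4→23, 4→23, 3→443, 2→42, 3→443, 4→23, 2→42. Concatenated: 23 42 23 23 443 42 443 23 42.

23422323443424432342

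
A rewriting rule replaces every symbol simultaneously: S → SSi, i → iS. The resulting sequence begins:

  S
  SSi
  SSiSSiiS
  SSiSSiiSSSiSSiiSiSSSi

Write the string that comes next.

Replace each of the 21 characters of SSiSSiiSSSiSSiiSiSSSi in place — SSi SSi iS SSi SSi iS iS SSi SSi SSi iS SSi SSi iS iS SSi iS SSi SSi SSi iS — and concatenate.

SSiSSiiSSSiSSiiSiSSSiSSiSSiiSSSiSSiiSiSSSiiSSSiSSiSSiiS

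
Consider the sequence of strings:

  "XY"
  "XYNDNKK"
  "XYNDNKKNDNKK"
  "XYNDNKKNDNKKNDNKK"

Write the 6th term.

Every step adds NDNKK to the end: s(k+1) = s(k)·NDNKK.
From XYNDNKKNDNKKNDNKK, 2 further steps: XYNDNKKNDNKKNDNKK → XYNDNKKNDNKKNDNKKNDNKK → (answer).

XYNDNKKNDNKKNDNKKNDNKKNDNKK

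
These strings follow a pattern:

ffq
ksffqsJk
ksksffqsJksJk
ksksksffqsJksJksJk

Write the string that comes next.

s(k+1) = ks·s(k)·sJk, so each term gains ks as a prefix and sJk as a suffix.
One more step from ksksksffqsJksJksJk gives the answer.

ksksksksffqsJksJksJksJk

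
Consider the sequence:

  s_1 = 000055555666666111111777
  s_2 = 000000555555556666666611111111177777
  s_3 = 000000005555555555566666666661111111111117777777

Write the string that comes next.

Each string has the form 0^{2n} 5^{3n-1} 6^{2n+2} 1^{3n} 7^{2n-1}, where the shown terms are n = 2, 3, 4.
At n = 5 the blocks have lengths 10, 14, 12, 15, 9.

000000000055555555555555666666666666111111111111111777777777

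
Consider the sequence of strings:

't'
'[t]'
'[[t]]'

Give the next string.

Every step adds [ to the front and ] to the end of the previous string.
Applying this once more to [[t]]:

[[[t]]]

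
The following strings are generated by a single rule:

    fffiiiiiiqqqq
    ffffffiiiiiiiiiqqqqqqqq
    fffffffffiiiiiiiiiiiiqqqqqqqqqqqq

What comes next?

Term n consists of 3n f's, followed by 3n+3 i's, followed by 4n q's (n = 1, 2, …).
For the next term, n = 4, so the run lengths are 12, 15, 16.

ffffffffffffiiiiiiiiiiiiiiiqqqqqqqqqqqqqqqq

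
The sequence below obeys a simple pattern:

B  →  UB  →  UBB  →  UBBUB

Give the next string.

UBBUBUBB

Each term (from the third on) is the previous term followed by the one before it: term 3 = UB·B = UBB.
So term 5 is UBBUB·UBB.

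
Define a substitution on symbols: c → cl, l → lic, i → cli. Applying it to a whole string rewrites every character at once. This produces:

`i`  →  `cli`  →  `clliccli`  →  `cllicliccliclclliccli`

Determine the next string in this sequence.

Replace each of the 21 characters of cllicliccliclclliccli in place — cl lic lic cli cl lic cli cl cl lic cli cl lic cl lic lic cli cl cl lic cli — and concatenate.

cllicliccliclliccliclclliccliclliccllicliccliclclliccli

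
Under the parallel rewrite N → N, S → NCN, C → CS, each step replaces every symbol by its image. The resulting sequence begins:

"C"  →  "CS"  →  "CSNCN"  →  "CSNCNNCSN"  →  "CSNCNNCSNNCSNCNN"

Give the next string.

Applying the rule to each of the 16 symbols of CSNCNNCSNNCSNCNN gives the pieces CS NCN N CS N N CS NCN N N CS NCN N CS N N, which concatenate to the answer.

CSNCNNCSNNCSNCNNNCSNCNNCSNN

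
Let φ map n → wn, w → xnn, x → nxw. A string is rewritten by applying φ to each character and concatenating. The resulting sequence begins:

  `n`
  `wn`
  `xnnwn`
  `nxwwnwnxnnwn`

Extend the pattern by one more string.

Apply φ to nxwwnwnxnnwn symbol by symbol: n→wn, x→nxw, w→xnn, w→xnn, n→wn, w→xnn, n→wn, x→nxw, n→wn, n→wn, w→xnn, n→wn; joined: wn nxw xnn xnn wn xnn wn nxw wn wn xnn wn.

wnnxwxnnxnnwnxnnwnnxwwnwnxnnwn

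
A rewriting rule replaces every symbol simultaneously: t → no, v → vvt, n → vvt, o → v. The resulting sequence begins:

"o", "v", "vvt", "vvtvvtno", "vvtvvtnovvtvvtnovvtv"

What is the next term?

vvtvvtnovvtvvtnovvtvvvtvvtnovvtvvtnovvtvvvtvvtnovvt

Applying the rule to each of the 20 symbols of vvtvvtnovvtvvtnovvtv gives the pieces vvt vvt no vvt vvt no vvt v vvt vvt no vvt vvt no vvt v vvt vvt no vvt, which concatenate to the answer.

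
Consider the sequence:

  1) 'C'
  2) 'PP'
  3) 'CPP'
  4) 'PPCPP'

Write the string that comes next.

This is a Fibonacci-style word recurrence s(k) = s(k−2)·s(k−1): e.g. C·PP = CPP.
Continuing: CPP · PPCPP gives term 5.

CPPPPCPP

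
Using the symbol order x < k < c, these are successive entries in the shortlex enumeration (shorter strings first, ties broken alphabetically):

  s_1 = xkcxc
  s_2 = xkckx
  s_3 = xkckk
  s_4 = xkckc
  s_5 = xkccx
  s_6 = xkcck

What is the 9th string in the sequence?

xcxxk

Stepping forward 3 times from xkcck: xkcck → xkccc → xcxxx, then the target.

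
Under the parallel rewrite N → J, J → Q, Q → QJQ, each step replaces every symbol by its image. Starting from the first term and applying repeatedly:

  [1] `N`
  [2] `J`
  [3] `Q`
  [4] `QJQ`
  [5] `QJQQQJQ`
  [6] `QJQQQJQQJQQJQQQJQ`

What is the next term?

QJQQQJQQJQQJQQQJQQJQQQJQQJQQQJQQJQQJQQQJQ

Replace each of the 17 characters of QJQQQJQQJQQJQQQJQ in place — QJQ Q QJQ QJQ QJQ Q QJQ QJQ Q QJQ QJQ Q QJQ QJQ QJQ Q QJQ — and concatenate.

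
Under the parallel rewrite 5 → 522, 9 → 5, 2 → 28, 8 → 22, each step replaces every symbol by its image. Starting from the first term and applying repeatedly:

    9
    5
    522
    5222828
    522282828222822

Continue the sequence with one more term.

Applying the rule to each of the 15 symbols of 522282828222822 gives the pieces 522 28 28 28 22 28 22 28 22 28 28 28 22 28 28, which concatenate to the answer.

5222828282228222822282828222828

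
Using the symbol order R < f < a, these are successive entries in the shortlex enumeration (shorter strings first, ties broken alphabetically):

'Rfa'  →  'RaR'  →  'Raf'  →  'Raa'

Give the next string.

Find the rightmost character of Raa below a, bump it to the next letter, and reset everything to its right to R.

fRR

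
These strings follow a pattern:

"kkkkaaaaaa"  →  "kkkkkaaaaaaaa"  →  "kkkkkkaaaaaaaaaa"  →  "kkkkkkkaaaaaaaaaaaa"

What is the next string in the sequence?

kkkkkkkkaaaaaaaaaaaaaa

Each string has the form k^{n+1} a^{2n}, where the shown terms are n = 3, 4, 5, 6.
At n = 7 the blocks have lengths 8, 14.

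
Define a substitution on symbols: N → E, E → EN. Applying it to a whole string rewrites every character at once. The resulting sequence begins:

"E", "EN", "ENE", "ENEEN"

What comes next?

Apply φ to ENEEN symbol by symbol: E→EN, N→E, E→EN, E→EN, N→E; joined: EN E EN EN E.

ENEENENE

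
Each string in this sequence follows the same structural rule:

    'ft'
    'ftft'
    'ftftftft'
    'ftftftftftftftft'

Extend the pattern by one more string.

ftftftftftftftftftftftftftftftft

Each string is two copies of the previous one concatenated.
One more doubling of ftftftftftftftft gives the answer.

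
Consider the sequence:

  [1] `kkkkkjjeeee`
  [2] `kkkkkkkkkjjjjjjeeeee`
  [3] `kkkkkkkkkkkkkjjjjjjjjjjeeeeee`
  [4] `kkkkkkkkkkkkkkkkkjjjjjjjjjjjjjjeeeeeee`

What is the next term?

Reading off run lengths: k runs 5, 9, 13, 17; j runs 2, 6, 10, 14; e runs 4, 5, 6, 7 — each is linear in n (n = 1, 2, …).
At n = 5 the blocks have lengths 21, 18, 8.

kkkkkkkkkkkkkkkkkkkkkjjjjjjjjjjjjjjjjjjeeeeeeee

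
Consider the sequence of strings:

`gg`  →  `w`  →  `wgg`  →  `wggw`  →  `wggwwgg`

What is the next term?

wggwwggwggw

From term 3 onward, concatenate the last term with the second-to-last: w·gg = wgg, wgg·w = wggw, …
So term 6 is wggwwgg·wggw.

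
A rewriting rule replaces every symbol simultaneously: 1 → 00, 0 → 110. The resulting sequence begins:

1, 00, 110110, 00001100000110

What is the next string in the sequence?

Rewriting the 14 symbols of 00001100000110 one by one yields 110 110 110 110 00 00 110 110 110 110 110 00 00 110; concatenated:

11011011011000001101101101101100000110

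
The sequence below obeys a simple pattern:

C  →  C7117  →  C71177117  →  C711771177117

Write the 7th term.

The strings grow by a fixed suffix 7117 each time.
From C711771177117, 3 further steps: C711771177117 → C7117711771177117 → C71177117711771177117 → (answer).

C711771177117711771177117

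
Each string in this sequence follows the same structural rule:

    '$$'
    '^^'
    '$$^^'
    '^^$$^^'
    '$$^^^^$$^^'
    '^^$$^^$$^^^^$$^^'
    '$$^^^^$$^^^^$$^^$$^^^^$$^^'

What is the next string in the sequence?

Each term (from the third on) is the two preceding terms concatenated in order: term 3 = $$·^^ = $$^^.
Continuing: ^^$$^^$$^^^^$$^^ · $$^^^^$$^^^^$$^^$$^^^^$$^^ gives term 8.

^^$$^^$$^^^^$$^^$$^^^^$$^^^^$$^^$$^^^^$$^^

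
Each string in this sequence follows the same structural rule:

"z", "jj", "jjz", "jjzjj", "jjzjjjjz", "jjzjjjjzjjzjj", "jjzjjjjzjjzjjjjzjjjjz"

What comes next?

jjzjjjjzjjzjjjjzjjjjzjjzjjjjzjjzjj

Each term (from the third on) is the previous term followed by the one before it: term 3 = jj·z = jjz.
So term 8 is jjzjjjjzjjzjjjjzjjjjz·jjzjjjjzjjzjj.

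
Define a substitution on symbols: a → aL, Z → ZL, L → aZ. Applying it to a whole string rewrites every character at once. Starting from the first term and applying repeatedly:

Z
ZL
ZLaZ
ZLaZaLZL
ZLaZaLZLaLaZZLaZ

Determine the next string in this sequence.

Rewriting the 16 symbols of ZLaZaLZLaLaZZLaZ one by one yields ZL aZ aL ZL aL aZ ZL aZ aL aZ aL ZL ZL aZ aL ZL; concatenated:

ZLaZaLZLaLaZZLaZaLaZaLZLZLaZaLZL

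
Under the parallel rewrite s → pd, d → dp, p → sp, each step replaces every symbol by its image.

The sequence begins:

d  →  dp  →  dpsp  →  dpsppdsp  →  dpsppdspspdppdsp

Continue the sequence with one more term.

Rewriting the 16 symbols of dpsppdspspdppdsp one by one yields dp sp pd sp sp dp pd sp pd sp dp sp sp dp pd sp; concatenated:

dpsppdspspdppdsppdspdpspspdppdsp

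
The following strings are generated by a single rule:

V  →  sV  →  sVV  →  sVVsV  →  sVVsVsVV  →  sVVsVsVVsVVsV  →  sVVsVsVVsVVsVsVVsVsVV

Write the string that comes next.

From term 3 onward, concatenate the last term with the second-to-last: sV·V = sVV, sVV·sV = sVVsV, …
So term 8 is sVVsVsVVsVVsVsVVsVsVV·sVVsVsVVsVVsV.

sVVsVsVVsVVsVsVVsVsVVsVVsVsVVsVVsV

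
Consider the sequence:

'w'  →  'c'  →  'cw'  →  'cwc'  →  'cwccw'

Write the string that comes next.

This is a Fibonacci-style word recurrence s(k) = s(k−1)·s(k−2): e.g. c·w = cw.
So term 6 is cwccw·cwc.

cwccwcwc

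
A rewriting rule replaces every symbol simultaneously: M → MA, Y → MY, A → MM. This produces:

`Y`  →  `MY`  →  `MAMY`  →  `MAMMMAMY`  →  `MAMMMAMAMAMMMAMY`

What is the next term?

Rewriting the 16 symbols of MAMMMAMAMAMMMAMY one by one yields MA MM MA MA MA MM MA MM MA MM MA MA MA MM MA MY; concatenated:

MAMMMAMAMAMMMAMMMAMMMAMAMAMMMAMY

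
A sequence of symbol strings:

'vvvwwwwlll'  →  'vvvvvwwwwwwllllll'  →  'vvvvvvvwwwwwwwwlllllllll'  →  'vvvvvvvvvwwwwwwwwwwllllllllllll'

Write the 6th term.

vvvvvvvvvvvvvwwwwwwwwwwwwwwllllllllllllllllll

Each string has the form v^{2n+1} w^{2n+2} l^{3n} (n = 1, 2, …).
At n = 6 the blocks have lengths 13, 14, 18.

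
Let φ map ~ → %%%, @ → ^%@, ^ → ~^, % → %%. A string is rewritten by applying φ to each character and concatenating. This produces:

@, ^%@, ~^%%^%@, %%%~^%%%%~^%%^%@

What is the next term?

Applying the rule to each of the 16 symbols of %%%~^%%%%~^%%^%@ gives the pieces %% %% %% %%% ~^ %% %% %% %% %%% ~^ %% %% ~^ %% ^%@, which concatenate to the answer.

%%%%%%%%%~^%%%%%%%%%%%~^%%%%~^%%^%@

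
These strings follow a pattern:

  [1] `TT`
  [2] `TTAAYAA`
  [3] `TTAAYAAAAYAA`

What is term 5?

TTAAYAAAAYAAAAYAAAAYAA

Every step adds AAYAA to the end: s(k+1) = s(k)·AAYAA.
From TTAAYAAAAYAA, 2 further steps: TTAAYAAAAYAA → TTAAYAAAAYAAAAYAA → (answer).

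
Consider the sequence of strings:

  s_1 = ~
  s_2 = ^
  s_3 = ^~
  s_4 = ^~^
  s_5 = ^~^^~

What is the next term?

Each term (from the third on) is the previous term followed by the one before it: term 3 = ^·~ = ^~.
Continuing: ^~^^~ · ^~^ gives term 6.

^~^^~^~^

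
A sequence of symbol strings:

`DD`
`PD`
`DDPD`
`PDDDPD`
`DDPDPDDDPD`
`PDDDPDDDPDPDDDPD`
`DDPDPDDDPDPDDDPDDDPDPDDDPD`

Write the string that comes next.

This is a Fibonacci-style word recurrence s(k) = s(k−2)·s(k−1): e.g. DD·PD = DDPD.
The next term joins PDDDPDDDPDPDDDPD and DDPDPDDDPDPDDDPDDDPDPDDDPD.

PDDDPDDDPDPDDDPDDDPDPDDDPDPDDDPDDDPDPDDDPD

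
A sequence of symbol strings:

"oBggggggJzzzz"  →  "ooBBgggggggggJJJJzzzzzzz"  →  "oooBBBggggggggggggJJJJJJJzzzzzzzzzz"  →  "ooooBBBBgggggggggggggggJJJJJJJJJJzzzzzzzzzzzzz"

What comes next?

oooooBBBBBggggggggggggggggggJJJJJJJJJJJJJzzzzzzzzzzzzzzzz

Term n consists of n o's, followed by n B's, followed by 3n+3 g's, followed by 3n-2 J's, followed by 3n+1 z's (n = 1, 2, …).
Setting n = 5 gives 5, 5, 18, 13, 16 characters in each block.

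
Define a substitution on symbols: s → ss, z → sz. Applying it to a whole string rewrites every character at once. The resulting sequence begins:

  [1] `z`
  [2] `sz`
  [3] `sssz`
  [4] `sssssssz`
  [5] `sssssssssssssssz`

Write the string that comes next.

sssssssssssssssssssssssssssssssz

Replace each of the 16 characters of sssssssssssssssz in place — ss ss ss ss ss ss ss ss ss ss ss ss ss ss ss sz — and concatenate.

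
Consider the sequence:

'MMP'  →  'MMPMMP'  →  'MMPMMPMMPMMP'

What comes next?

s(k+1) = s(k)·s(k) — each term doubles the last.
So the next term is two copies of MMPMMPMMPMMP.

MMPMMPMMPMMPMMPMMPMMPMMP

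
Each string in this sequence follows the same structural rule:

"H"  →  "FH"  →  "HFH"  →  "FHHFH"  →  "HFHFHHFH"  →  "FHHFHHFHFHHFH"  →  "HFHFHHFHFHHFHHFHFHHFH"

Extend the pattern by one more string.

FHHFHHFHFHHFHHFHFHHFHFHHFHHFHFHHFH

This is a Fibonacci-style word recurrence s(k) = s(k−2)·s(k−1): e.g. H·FH = HFH.
The next term joins FHHFHHFHFHHFH and HFHFHHFHFHHFHHFHFHHFH.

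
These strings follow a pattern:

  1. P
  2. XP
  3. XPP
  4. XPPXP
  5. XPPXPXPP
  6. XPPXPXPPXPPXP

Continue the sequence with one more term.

XPPXPXPPXPPXPXPPXPXPP

From term 3 onward, concatenate the last term with the second-to-last: XP·P = XPP, XPP·XP = XPPXP, …
So term 7 is XPPXPXPPXPPXP·XPPXPXPP.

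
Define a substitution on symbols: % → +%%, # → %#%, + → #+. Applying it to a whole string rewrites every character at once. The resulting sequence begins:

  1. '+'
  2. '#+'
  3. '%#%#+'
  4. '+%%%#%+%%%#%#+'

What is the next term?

#++%%+%%+%%%#%+%%#++%%+%%+%%%#%+%%%#%#+

Applying the rule to each of the 14 symbols of +%%%#%+%%%#%#+ gives the pieces #+ +%% +%% +%% %#% +%% #+ +%% +%% +%% %#% +%% %#% #+, which concatenate to the answer.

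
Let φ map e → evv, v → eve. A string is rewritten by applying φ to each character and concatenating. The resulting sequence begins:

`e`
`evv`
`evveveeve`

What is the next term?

evveveeveevveveevvevveveevv

Apply φ to evveveeve symbol by symbol: e→evv, v→eve, v→eve, e→evv, v→eve, e→evv, e→evv, v→eve, e→evv; joined: evv eve eve evv eve evv evv eve evv.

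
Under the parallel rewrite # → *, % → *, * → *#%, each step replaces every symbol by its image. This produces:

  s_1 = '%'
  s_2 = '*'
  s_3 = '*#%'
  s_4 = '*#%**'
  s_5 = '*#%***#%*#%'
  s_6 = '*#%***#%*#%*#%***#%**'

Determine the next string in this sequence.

*#%***#%*#%*#%***#%***#%***#%*#%*#%***#%*#%

Applying the rule to each of the 21 symbols of *#%***#%*#%*#%***#%** gives the pieces *#% * * *#% *#% *#% * * *#% * * *#% * * *#% *#% *#% * * *#% *#%, which concatenate to the answer.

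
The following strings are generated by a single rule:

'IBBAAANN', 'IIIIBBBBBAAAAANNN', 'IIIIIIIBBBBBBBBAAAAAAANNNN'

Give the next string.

IIIIIIIIIIBBBBBBBBBBBAAAAAAAAANNNNN

Each string has the form I^{3n-2} B^{3n-1} A^{2n+1} N^{n+1} (n = 1, 2, …).
For the next term, n = 4, so the run lengths are 10, 11, 9, 5.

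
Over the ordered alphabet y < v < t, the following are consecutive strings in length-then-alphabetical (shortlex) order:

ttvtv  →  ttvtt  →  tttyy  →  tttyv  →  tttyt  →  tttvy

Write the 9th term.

tttty

Stepping forward 3 times from tttvy: tttvy → tttvv → tttvt, then the target.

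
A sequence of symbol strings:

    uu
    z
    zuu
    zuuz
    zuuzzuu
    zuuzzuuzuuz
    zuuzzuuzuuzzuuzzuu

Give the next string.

zuuzzuuzuuzzuuzzuuzuuzzuuzuuz

Each term (from the third on) is the previous term followed by the one before it: term 3 = z·uu = zuu.
So term 8 is zuuzzuuzuuzzuuzzuu·zuuzzuuzuuz.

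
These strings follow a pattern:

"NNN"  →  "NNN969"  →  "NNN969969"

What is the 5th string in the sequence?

NNN969969969969

The strings grow by a fixed suffix 969 each time.
From NNN969969, 2 further steps: NNN969969 → NNN969969969 → (answer).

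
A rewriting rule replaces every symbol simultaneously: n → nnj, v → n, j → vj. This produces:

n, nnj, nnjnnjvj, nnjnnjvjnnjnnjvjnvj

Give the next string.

Rewriting the 19 symbols of nnjnnjvjnnjnnjvjnvj one by one yields nnj nnj vj nnj nnj vj n vj nnj nnj vj nnj nnj vj n vj nnj n vj; concatenated:

nnjnnjvjnnjnnjvjnvjnnjnnjvjnnjnnjvjnvjnnjnvj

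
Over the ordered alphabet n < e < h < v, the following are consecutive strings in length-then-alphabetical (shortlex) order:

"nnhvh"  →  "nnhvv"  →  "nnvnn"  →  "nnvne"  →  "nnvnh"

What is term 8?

Advancing 3 positions from nnvnh through nnvnh → nnvnv → nnven reaches term 8.

nnvee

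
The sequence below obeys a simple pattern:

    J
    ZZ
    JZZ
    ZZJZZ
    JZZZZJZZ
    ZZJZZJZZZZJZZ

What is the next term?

JZZZZJZZZZJZZJZZZZJZZ

This is a Fibonacci-style word recurrence s(k) = s(k−2)·s(k−1): e.g. J·ZZ = JZZ.
So term 7 is JZZZZJZZ·ZZJZZJZZZZJZZ.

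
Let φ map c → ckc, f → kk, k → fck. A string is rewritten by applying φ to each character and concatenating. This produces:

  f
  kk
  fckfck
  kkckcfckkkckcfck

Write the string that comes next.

fckfckckcfckckckkckcfckfckfckckcfckckckkckcfck

Replace each of the 16 characters of kkckcfckkkckcfck in place — fck fck ckc fck ckc kk ckc fck fck fck ckc fck ckc kk ckc fck — and concatenate.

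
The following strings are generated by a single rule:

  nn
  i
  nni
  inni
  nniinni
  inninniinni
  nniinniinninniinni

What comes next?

inninniinninniinniinninniinni

This is a Fibonacci-style word recurrence s(k) = s(k−2)·s(k−1): e.g. nn·i = nni.
So term 8 is inninniinni·nniinniinninniinni.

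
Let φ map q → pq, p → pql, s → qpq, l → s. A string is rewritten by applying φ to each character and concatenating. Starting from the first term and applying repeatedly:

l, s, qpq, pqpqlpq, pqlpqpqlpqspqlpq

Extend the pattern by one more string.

pqlpqspqlpqpqlpqspqlpqqpqpqlpqspqlpq

Replace each of the 16 characters of pqlpqpqlpqspqlpq in place — pql pq s pql pq pql pq s pql pq qpq pql pq s pql pq — and concatenate.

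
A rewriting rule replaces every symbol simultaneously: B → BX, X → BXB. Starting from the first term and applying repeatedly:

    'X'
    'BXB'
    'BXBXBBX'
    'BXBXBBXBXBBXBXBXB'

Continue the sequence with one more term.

BXBXBBXBXBBXBXBXBBXBXBBXBXBXBBXBXBBXBXBBX

φ(BXBXBBXBXBBXBXBXB) expands symbol-by-symbol to BX BXB BX BXB BX BX BXB BX BXB BX BX BXB BX BXB BX BXB BX; joining the 17 pieces gives the next term.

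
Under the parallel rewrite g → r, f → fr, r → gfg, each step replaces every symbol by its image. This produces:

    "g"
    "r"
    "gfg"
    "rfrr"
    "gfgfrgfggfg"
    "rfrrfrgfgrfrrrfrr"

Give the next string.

Applying the rule to each of the 17 symbols of rfrrfrgfgrfrrrfrr gives the pieces gfg fr gfg gfg fr gfg r fr r gfg fr gfg gfg gfg fr gfg gfg, which concatenate to the answer.

gfgfrgfggfgfrgfgrfrrgfgfrgfggfggfgfrgfggfg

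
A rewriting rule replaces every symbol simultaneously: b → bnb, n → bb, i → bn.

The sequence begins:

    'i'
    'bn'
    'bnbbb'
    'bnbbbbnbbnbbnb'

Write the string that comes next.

Applying the rule to each of the 14 symbols of bnbbbbnbbnbbnb gives the pieces bnb bb bnb bnb bnb bnb bb bnb bnb bb bnb bnb bb bnb, which concatenate to the answer.

bnbbbbnbbnbbnbbnbbbbnbbnbbbbnbbnbbbbnb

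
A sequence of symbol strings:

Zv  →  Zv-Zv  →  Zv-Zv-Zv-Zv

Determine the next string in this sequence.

Zv-Zv-Zv-Zv-Zv-Zv-Zv-Zv

s(k+1) = s(k)·-·s(k) — each term doubles the last with '-' between the halves.
One more doubling of Zv-Zv-Zv-Zv gives the answer.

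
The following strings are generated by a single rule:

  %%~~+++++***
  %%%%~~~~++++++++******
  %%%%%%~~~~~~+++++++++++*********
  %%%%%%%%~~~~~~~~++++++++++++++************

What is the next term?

%%%%%%%%%%~~~~~~~~~~+++++++++++++++++***************

The n-th term is 2n %'s then 2n ~'s then 3n+2 +'s then 3n *'s (n = 1, 2, …).
For the next term, n = 5, so the run lengths are 10, 10, 17, 15.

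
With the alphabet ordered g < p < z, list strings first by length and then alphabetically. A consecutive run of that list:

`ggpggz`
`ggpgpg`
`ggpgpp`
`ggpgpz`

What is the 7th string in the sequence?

ggpgzz

Continuing the enumeration 3 steps past ggpgpz: ggpgpz → ggpgzg → ggpgzp → (answer).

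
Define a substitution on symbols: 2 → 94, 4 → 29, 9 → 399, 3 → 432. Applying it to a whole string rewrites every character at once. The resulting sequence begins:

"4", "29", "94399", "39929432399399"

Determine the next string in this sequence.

Replace each of the 14 characters of 39929432399399 in place — 432 399 399 94 399 29 432 94 432 399 399 432 399 399 — and concatenate.

432399399943992943294432399399432399399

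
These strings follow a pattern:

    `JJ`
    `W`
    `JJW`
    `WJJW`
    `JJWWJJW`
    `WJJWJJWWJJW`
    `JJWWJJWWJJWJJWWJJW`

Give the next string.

Each term (from the third on) is the two preceding terms concatenated in order: term 3 = JJ·W = JJW.
Continuing: WJJWJJWWJJW · JJWWJJWWJJWJJWWJJW gives term 8.

WJJWJJWWJJWJJWWJJWWJJWJJWWJJW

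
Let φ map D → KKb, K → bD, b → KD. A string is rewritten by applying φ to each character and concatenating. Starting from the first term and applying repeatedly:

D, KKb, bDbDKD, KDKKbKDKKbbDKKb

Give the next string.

φ(KDKKbKDKKbbDKKb) expands symbol-by-symbol to bD KKb bD bD KD bD KKb bD bD KD KD KKb bD bD KD; joining the 15 pieces gives the next term.

bDKKbbDbDKDbDKKbbDbDKDKDKKbbDbDKD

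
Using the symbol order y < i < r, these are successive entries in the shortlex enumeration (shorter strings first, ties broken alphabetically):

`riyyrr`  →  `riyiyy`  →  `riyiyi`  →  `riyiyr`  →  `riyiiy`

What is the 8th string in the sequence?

Stepping forward 3 times from riyiiy: riyiiy → riyiii → riyiir, then the target.

riyiry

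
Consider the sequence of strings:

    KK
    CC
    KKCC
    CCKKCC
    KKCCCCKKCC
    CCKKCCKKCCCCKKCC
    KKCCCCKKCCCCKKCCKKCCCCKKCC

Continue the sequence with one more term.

CCKKCCKKCCCCKKCCKKCCCCKKCCCCKKCCKKCCCCKKCC

Each term (from the third on) is the two preceding terms concatenated in order: term 3 = KK·CC = KKCC.
So term 8 is CCKKCCKKCCCCKKCC·KKCCCCKKCCCCKKCCKKCCCCKKCC.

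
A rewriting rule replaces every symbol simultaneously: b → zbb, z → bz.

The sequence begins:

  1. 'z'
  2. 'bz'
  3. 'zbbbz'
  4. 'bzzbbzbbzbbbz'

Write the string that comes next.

Rewriting the 13 symbols of bzzbbzbbzbbbz one by one yields zbb bz bz zbb zbb bz zbb zbb bz zbb zbb zbb bz; concatenated:

zbbbzbzzbbzbbbzzbbzbbbzzbbzbbzbbbz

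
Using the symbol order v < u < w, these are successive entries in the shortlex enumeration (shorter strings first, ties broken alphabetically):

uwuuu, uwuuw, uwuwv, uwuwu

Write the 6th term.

Continuing the enumeration 2 steps past uwuwu: uwuwu → uwuww → (answer).

uwwvv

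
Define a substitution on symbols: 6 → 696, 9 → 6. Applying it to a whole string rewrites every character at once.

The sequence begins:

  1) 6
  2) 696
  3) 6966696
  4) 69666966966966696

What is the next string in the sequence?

Replace each of the 17 characters of 69666966966966696 in place — 696 6 696 696 696 6 696 696 6 696 696 6 696 696 696 6 696 — and concatenate.

69666966966966696696669669666966966966696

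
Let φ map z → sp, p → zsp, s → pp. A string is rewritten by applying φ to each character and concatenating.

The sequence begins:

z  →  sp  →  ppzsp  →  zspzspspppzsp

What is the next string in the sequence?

Replace each of the 13 characters of zspzspspppzsp in place — sp pp zsp sp pp zsp pp zsp zsp zsp sp pp zsp — and concatenate.

spppzspspppzspppzspzspzspspppzsp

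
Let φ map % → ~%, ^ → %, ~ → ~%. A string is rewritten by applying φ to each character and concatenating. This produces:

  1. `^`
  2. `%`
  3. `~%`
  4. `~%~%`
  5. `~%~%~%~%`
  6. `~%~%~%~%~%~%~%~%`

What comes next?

Rewriting the 16 symbols of ~%~%~%~%~%~%~%~% one by one yields ~% ~% ~% ~% ~% ~% ~% ~% ~% ~% ~% ~% ~% ~% ~% ~%; concatenated:

~%~%~%~%~%~%~%~%~%~%~%~%~%~%~%~%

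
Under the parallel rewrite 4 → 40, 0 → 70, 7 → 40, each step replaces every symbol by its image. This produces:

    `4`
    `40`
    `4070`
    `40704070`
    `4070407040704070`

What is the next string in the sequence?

Replace each of the 16 characters of 4070407040704070 in place — 40 70 40 70 40 70 40 70 40 70 40 70 40 70 40 70 — and concatenate.

40704070407040704070407040704070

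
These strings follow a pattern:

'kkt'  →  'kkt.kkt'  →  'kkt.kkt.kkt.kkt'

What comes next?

kkt.kkt.kkt.kkt.kkt.kkt.kkt.kkt

Each string is two copies of the previous one joined by '.'.
So the next term is two copies of kkt.kkt.kkt.kkt with '.' between the halves.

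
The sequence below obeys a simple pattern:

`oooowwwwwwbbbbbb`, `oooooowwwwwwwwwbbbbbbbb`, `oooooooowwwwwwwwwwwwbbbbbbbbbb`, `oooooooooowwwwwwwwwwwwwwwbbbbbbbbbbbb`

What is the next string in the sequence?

oooooooooooowwwwwwwwwwwwwwwwwwbbbbbbbbbbbbbb

The n-th term is 2n o's then 3n w's then 2n+2 b's, where the shown terms are n = 2, 3, 4, 5.
Setting n = 6 gives 12, 18, 14 characters in each block.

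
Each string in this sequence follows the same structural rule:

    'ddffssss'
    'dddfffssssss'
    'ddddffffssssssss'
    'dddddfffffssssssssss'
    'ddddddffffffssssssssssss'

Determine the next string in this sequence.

Reading off run lengths: d runs 2, 3, 4, 5, 6; f runs 2, 3, 4, 5, 6; s runs 4, 6, 8, 10, 12 — each is linear in n, where the shown terms are n = 2, 3, 4, 5, 6.
At n = 7 the blocks have lengths 7, 7, 14.

dddddddfffffffssssssssssssss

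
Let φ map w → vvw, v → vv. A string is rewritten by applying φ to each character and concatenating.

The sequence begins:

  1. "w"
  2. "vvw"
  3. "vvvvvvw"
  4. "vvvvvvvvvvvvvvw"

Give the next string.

Rewriting the 15 symbols of vvvvvvvvvvvvvvw one by one yields vv vv vv vv vv vv vv vv vv vv vv vv vv vv vvw; concatenated:

vvvvvvvvvvvvvvvvvvvvvvvvvvvvvvw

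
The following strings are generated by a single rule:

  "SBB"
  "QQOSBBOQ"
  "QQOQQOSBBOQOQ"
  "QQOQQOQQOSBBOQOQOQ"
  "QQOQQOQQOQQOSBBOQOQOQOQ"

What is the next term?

Each term wraps the previous one in QQO on the left and OQ on the right.
Applying this once more to QQOQQOQQOQQOSBBOQOQOQOQ:

QQOQQOQQOQQOQQOSBBOQOQOQOQOQ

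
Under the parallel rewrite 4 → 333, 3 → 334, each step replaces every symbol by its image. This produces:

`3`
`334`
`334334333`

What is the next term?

Expanding 334334333: 3→334, 3→334, 4→333, 3→334, 3→334, 4→333, 3→334, 3→334, 3→334. Concatenated: 334 334 333 334 334 333 334 334 334.

334334333334334333334334334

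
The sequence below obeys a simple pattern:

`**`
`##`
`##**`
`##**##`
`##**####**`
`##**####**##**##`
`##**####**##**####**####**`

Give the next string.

##**####**##**####**####**##**####**##**##

This is a Fibonacci-style word recurrence s(k) = s(k−1)·s(k−2): e.g. ##·** = ##**.
Continuing: ##**####**##**####**####** · ##**####**##**## gives term 8.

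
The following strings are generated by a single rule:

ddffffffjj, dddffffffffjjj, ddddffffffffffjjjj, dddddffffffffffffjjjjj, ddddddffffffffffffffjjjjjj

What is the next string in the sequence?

The n-th term is n-1 d's then 2n f's then n-1 j's, where the shown terms are n = 3, 4, 5, 6, 7.
For the next term, n = 8, so the run lengths are 7, 16, 7.

dddddddffffffffffffffffjjjjjjj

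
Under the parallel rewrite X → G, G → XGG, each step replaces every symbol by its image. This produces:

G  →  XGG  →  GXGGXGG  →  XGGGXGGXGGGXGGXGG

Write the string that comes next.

Applying the rule to each of the 17 symbols of XGGGXGGXGGGXGGXGG gives the pieces G XGG XGG XGG G XGG XGG G XGG XGG XGG G XGG XGG G XGG XGG, which concatenate to the answer.

GXGGXGGXGGGXGGXGGGXGGXGGXGGGXGGXGGGXGGXGG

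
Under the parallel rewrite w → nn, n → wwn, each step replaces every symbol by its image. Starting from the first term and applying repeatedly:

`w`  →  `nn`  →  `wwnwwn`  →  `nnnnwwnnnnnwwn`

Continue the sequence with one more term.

Rewriting the 14 symbols of nnnnwwnnnnnwwn one by one yields wwn wwn wwn wwn nn nn wwn wwn wwn wwn wwn nn nn wwn; concatenated:

wwnwwnwwnwwnnnnnwwnwwnwwnwwnwwnnnnnwwn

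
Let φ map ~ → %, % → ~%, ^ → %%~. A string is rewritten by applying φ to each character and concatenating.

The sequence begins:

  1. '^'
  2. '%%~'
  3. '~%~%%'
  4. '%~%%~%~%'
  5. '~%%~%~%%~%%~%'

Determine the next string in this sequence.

%~%~%%~%%~%~%%~%~%%~%

Replace each of the 13 characters of ~%%~%~%%~%%~% in place — % ~% ~% % ~% % ~% ~% % ~% ~% % ~% — and concatenate.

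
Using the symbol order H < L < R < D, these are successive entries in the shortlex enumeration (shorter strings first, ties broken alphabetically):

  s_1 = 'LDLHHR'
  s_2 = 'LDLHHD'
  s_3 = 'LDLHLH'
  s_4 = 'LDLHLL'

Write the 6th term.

LDLHLD

Advancing 2 positions from LDLHLL through LDLHLL → LDLHLR reaches term 6.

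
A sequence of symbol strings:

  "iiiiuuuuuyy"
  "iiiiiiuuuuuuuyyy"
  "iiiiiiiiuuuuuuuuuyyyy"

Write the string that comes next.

iiiiiiiiiiuuuuuuuuuuuyyyyy

Reading off run lengths: i runs 4, 6, 8; u runs 5, 7, 9; y runs 2, 3, 4 — each is linear in n, where the shown terms are n = 2, 3, 4.
At n = 5 the blocks have lengths 10, 11, 5.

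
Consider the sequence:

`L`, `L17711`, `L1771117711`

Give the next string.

Each term is the previous one with 17711 appended.
So the next term is L1771117711·17711.

L177111771117711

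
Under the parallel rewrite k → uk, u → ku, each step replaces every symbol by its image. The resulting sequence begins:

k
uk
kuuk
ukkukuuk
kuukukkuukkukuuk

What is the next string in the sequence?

ukkukuukkuukukkukuukukkuukkukuuk

φ(kuukukkuukkukuuk) expands symbol-by-symbol to uk ku ku uk ku uk uk ku ku uk uk ku uk ku ku uk; joining the 16 pieces gives the next term.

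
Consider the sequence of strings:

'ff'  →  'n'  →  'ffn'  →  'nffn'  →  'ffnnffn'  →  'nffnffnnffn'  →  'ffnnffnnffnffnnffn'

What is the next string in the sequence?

nffnffnnffnffnnffnnffnffnnffn

From term 3 onward, concatenate the second-to-last term with the last: ff·n = ffn, n·ffn = nffn, …
Continuing: nffnffnnffn · ffnnffnnffnffnnffn gives term 8.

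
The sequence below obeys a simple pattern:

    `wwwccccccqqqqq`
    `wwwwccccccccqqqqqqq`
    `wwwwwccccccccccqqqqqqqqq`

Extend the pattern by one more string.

The n-th term is n+1 w's then 2n+2 c's then 2n+1 q's, where the shown terms are n = 2, 3, 4.
Setting n = 5 gives 6, 12, 11 characters in each block.

wwwwwwccccccccccccqqqqqqqqqqq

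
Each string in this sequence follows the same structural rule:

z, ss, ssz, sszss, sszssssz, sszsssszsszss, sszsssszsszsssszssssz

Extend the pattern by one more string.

sszsssszsszsssszsssszsszsssszsszss

This is a Fibonacci-style word recurrence s(k) = s(k−1)·s(k−2): e.g. ss·z = ssz.
Continuing: sszsssszsszsssszssssz · sszsssszsszss gives term 8.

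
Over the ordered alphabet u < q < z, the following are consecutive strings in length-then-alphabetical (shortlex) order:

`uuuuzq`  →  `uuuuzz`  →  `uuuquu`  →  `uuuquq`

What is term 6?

uuuqqu

Continuing the enumeration 2 steps past uuuquq: uuuquq → uuuquz → (answer).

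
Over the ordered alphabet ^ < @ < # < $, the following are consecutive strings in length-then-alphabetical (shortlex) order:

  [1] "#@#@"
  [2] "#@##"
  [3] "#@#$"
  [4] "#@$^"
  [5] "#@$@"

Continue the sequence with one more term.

#@$#

The successor of #@$@ increments the rightmost position that isn't already $ and resets every position after it to ^.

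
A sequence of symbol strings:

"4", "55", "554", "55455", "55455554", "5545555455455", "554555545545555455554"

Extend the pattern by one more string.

This is a Fibonacci-style word recurrence s(k) = s(k−1)·s(k−2): e.g. 55·4 = 554.
Continuing: 554555545545555455554 · 5545555455455 gives term 8.

5545555455455554555545545555455455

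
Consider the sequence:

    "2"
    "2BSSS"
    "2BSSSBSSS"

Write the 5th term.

2BSSSBSSSBSSSBSSS

Each term is the previous one with BSSS appended.
From 2BSSSBSSS, 2 further steps: 2BSSSBSSS → 2BSSSBSSSBSSS → (answer).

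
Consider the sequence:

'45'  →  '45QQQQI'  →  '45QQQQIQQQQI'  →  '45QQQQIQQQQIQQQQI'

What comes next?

Each term is the previous one with QQQQI appended.
Applying this once more to 45QQQQIQQQQIQQQQI:

45QQQQIQQQQIQQQQIQQQQI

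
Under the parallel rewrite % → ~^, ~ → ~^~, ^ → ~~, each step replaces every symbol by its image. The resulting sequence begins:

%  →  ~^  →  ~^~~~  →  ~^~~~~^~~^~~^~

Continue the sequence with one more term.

φ(~^~~~~^~~^~~^~) expands symbol-by-symbol to ~^~ ~~ ~^~ ~^~ ~^~ ~^~ ~~ ~^~ ~^~ ~~ ~^~ ~^~ ~~ ~^~; joining the 14 pieces gives the next term.

~^~~~~^~~^~~^~~^~~~~^~~^~~~~^~~^~~~~^~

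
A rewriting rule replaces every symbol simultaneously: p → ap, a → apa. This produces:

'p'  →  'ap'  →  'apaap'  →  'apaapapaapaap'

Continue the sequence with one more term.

Rewriting the 13 symbols of apaapapaapaap one by one yields apa ap apa apa ap apa ap apa apa ap apa apa ap; concatenated:

apaapapaapaapapaapapaapaapapaapaap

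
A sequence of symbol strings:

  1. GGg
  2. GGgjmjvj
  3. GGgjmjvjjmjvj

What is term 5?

Each term is the previous one with jmjvj appended.
From GGgjmjvjjmjvj, 2 further steps: GGgjmjvjjmjvj → GGgjmjvjjmjvjjmjvj → (answer).

GGgjmjvjjmjvjjmjvjjmjvj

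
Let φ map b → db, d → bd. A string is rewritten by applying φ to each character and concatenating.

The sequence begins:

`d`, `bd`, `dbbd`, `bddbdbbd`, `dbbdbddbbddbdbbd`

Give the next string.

Replace each of the 16 characters of dbbdbddbbddbdbbd in place — bd db db bd db bd bd db db bd bd db bd db db bd — and concatenate.

bddbdbbddbbdbddbdbbdbddbbddbdbbd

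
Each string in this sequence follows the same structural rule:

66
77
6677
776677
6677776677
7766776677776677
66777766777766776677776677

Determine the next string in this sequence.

776677667777667766777766777766776677776677

From term 3 onward, concatenate the second-to-last term with the last: 66·77 = 6677, 77·6677 = 776677, …
So term 8 is 7766776677776677·66777766777766776677776677.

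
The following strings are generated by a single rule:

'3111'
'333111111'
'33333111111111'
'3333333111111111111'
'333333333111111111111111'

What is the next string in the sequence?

33333333333111111111111111111

Term n consists of 2n-1 3's, followed by 3n 1's (n = 1, 2, …).
Setting n = 6 gives 11, 18 characters in each block.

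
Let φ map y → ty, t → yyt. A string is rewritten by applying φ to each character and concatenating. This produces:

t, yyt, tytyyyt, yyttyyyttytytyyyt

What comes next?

φ(yyttyyyttytytyyyt) expands symbol-by-symbol to ty ty yyt yyt ty ty ty yyt yyt ty yyt ty yyt ty ty ty yyt; joining the 17 pieces gives the next term.

tytyyytyyttytytyyytyyttyyyttyyyttytytyyyt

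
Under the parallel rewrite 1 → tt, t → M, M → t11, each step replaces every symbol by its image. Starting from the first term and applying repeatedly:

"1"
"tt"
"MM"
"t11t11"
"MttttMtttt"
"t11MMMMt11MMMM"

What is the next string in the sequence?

Rewriting the 14 symbols of t11MMMMt11MMMM one by one yields M tt tt t11 t11 t11 t11 M tt tt t11 t11 t11 t11; concatenated:

Mttttt11t11t11t11Mttttt11t11t11t11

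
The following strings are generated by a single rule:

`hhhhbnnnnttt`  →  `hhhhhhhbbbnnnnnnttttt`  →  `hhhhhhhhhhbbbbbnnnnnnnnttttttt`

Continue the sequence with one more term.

Each string has the form h^{3n+1} b^{2n-1} n^{2n+2} t^{2n+1} (n = 1, 2, …).
For the next term, n = 4, so the run lengths are 13, 7, 10, 9.

hhhhhhhhhhhhhbbbbbbbnnnnnnnnnnttttttttt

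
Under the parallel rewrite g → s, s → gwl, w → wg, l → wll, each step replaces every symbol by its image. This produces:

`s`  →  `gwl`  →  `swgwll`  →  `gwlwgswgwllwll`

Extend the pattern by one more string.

Rewriting the 14 symbols of gwlwgswgwllwll one by one yields s wg wll wg s gwl wg s wg wll wll wg wll wll; concatenated:

swgwllwgsgwlwgswgwllwllwgwllwll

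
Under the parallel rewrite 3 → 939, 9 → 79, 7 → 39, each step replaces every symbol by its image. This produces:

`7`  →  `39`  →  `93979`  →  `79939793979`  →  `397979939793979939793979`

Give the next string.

Applying the rule to each of the 24 symbols of 397979939793979939793979 gives the pieces 939 79 39 79 39 79 79 939 79 39 79 939 79 39 79 79 939 79 39 79 939 79 39 79, which concatenate to the answer.

93979397939797993979397993979397979939793979939793979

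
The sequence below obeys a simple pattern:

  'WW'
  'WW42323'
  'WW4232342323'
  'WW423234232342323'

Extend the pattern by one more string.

WW42323423234232342323

Each term is the previous one with 42323 appended.
So the next term is WW423234232342323·42323.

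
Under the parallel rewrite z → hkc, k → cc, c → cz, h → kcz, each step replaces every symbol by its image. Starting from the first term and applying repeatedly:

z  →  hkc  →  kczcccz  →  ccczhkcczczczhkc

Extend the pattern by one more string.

Rewriting the 16 symbols of ccczhkcczczczhkc one by one yields cz cz cz hkc kcz cc cz cz hkc cz hkc cz hkc kcz cc cz; concatenated:

czczczhkckczccczczhkcczhkcczhkckczcccz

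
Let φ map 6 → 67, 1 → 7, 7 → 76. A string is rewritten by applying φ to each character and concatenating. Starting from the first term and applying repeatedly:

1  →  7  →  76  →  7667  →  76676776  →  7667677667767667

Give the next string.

76676776677676676776766776676776

Replace each of the 16 characters of 7667677667767667 in place — 76 67 67 76 67 76 76 67 67 76 76 67 76 67 67 76 — and concatenate.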